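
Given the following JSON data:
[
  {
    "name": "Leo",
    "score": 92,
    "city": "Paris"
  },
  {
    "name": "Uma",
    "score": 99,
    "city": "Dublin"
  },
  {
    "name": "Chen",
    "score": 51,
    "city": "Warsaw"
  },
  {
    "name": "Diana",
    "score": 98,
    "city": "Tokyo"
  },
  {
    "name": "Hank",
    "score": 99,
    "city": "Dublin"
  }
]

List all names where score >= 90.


Filtering records where score >= 90:
  Leo (score=92) -> YES
  Uma (score=99) -> YES
  Chen (score=51) -> no
  Diana (score=98) -> YES
  Hank (score=99) -> YES


ANSWER: Leo, Uma, Diana, Hank


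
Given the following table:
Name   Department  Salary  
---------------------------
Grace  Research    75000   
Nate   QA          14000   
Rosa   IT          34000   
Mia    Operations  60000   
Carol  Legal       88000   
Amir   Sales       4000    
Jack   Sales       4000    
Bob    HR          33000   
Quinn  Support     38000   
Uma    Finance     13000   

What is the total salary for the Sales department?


Sales department members:
  Amir: 4000
  Jack: 4000
Total = 4000 + 4000 = 8000

ANSWER: 8000


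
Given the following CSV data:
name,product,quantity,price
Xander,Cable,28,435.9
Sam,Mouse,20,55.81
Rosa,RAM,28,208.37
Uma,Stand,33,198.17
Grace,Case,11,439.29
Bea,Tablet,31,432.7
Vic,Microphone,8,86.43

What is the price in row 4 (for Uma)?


Row 4: Uma
Column 'price' = 198.17

ANSWER: 198.17


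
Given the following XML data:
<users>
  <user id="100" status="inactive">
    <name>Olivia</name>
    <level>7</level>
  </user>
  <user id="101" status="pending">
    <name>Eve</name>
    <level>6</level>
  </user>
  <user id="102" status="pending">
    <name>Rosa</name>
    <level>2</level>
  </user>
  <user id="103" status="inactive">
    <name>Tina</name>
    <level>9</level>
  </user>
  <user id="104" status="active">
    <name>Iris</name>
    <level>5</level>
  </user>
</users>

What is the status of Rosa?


Finding user with name = Rosa
user id="102" status="pending"

ANSWER: pending


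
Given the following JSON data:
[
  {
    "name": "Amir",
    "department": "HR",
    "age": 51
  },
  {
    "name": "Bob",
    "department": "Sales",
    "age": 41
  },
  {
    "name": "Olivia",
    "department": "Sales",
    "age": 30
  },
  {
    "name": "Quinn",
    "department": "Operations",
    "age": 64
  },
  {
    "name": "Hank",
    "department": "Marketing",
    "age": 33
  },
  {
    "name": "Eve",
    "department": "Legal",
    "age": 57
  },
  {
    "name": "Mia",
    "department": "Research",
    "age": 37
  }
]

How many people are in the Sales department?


Scanning records for department = Sales
  Record 1: Bob
  Record 2: Olivia
Count: 2

ANSWER: 2


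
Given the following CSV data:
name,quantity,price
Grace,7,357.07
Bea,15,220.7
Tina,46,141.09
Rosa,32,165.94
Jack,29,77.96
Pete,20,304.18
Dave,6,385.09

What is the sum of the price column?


Values in 'price' column:
  Row 1: 357.07
  Row 2: 220.7
  Row 3: 141.09
  Row 4: 165.94
  Row 5: 77.96
  Row 6: 304.18
  Row 7: 385.09
Sum = 357.07 + 220.7 + 141.09 + 165.94 + 77.96 + 304.18 + 385.09 = 1652.03

ANSWER: 1652.03


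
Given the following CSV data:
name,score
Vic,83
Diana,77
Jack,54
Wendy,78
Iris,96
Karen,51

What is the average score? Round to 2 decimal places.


Scores: 83, 77, 54, 78, 96, 51
Sum = 439
Count = 6
Average = 439 / 6 = 73.17

ANSWER: 73.17


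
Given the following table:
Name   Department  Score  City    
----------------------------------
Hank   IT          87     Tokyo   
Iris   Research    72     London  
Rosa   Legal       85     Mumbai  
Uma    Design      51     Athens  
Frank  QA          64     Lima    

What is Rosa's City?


Row 3: Rosa
City = Mumbai

ANSWER: Mumbai


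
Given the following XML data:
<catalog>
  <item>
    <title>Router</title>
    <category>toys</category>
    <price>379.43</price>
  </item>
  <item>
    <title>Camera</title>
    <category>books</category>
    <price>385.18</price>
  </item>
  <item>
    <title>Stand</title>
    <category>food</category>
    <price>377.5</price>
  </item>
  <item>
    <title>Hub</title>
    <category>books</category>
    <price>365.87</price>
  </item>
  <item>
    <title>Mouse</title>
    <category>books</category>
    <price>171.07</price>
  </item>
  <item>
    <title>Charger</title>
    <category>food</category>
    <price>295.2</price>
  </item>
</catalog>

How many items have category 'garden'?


Scanning <item> elements for <category>garden</category>:
Count: 0

ANSWER: 0


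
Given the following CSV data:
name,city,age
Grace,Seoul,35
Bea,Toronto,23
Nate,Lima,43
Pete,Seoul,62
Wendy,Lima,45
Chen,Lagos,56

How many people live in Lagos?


Scanning city column for 'Lagos':
  Row 6: Chen -> MATCH
Total matches: 1

ANSWER: 1


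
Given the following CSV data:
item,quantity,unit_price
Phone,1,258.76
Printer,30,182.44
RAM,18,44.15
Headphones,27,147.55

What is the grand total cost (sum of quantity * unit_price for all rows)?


Computing row totals:
  Phone: 1 * 258.76 = 258.76
  Printer: 30 * 182.44 = 5473.2
  RAM: 18 * 44.15 = 794.7
  Headphones: 27 * 147.55 = 3983.85
Grand total = 258.76 + 5473.2 + 794.7 + 3983.85 = 10510.51

ANSWER: 10510.51


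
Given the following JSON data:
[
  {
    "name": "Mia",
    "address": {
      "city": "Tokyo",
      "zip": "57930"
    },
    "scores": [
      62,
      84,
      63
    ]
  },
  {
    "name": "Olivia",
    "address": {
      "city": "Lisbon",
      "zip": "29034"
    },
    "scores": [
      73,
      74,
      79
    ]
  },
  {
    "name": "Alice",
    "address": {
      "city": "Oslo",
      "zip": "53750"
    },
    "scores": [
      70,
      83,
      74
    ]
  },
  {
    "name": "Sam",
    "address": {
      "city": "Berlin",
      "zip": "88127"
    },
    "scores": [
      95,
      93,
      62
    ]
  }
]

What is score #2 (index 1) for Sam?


Path: records[3].scores[1]
Value: 93

ANSWER: 93


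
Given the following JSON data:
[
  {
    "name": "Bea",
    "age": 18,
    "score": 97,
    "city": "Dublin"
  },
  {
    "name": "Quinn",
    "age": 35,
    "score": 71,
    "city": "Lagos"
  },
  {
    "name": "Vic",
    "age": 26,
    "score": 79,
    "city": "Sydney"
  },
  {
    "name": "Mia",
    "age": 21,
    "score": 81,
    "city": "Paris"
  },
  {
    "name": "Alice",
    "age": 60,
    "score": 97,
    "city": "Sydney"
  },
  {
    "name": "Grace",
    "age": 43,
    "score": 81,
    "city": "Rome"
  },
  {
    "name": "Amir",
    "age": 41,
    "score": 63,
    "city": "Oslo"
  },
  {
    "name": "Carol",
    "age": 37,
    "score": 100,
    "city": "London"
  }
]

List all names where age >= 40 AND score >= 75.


Checking both conditions:
  Bea (age=18, score=97) -> no
  Quinn (age=35, score=71) -> no
  Vic (age=26, score=79) -> no
  Mia (age=21, score=81) -> no
  Alice (age=60, score=97) -> YES
  Grace (age=43, score=81) -> YES
  Amir (age=41, score=63) -> no
  Carol (age=37, score=100) -> no


ANSWER: Alice, Grace


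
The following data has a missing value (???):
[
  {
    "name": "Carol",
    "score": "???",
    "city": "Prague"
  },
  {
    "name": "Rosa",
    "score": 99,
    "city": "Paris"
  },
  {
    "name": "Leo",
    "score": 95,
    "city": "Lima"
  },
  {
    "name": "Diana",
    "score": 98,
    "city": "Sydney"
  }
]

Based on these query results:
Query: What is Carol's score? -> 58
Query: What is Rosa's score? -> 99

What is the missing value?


The missing value is Carol's score
From query: Carol's score = 58

ANSWER: 58


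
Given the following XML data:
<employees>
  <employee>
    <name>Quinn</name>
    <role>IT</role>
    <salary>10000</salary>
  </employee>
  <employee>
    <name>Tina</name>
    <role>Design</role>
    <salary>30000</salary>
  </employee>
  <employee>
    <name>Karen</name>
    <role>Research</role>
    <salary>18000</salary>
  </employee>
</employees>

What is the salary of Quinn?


Searching for <employee> with <name>Quinn</name>
Found at position 1
<salary>10000</salary>

ANSWER: 10000


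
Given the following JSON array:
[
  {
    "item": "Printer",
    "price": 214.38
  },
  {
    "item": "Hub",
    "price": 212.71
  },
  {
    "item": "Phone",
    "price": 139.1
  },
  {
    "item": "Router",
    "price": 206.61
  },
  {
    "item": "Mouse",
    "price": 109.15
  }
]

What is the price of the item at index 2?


Array index 2 -> Phone
price = 139.1

ANSWER: 139.1


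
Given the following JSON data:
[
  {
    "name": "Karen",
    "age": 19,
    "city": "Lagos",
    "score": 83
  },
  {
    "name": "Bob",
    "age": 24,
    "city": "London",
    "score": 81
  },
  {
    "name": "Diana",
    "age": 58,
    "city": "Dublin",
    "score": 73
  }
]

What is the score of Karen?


Looking up record where name = Karen
Record index: 0
Field 'score' = 83

ANSWER: 83


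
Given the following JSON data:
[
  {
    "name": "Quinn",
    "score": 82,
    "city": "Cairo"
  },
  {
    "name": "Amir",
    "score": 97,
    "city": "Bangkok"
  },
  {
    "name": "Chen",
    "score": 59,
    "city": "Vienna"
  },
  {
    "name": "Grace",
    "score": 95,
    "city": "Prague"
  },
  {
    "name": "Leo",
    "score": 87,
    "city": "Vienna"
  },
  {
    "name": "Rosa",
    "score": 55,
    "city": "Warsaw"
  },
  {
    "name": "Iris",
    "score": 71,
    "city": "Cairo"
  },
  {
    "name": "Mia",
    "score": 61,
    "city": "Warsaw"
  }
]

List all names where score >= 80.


Filtering records where score >= 80:
  Quinn (score=82) -> YES
  Amir (score=97) -> YES
  Chen (score=59) -> no
  Grace (score=95) -> YES
  Leo (score=87) -> YES
  Rosa (score=55) -> no
  Iris (score=71) -> no
  Mia (score=61) -> no


ANSWER: Quinn, Amir, Grace, Leo


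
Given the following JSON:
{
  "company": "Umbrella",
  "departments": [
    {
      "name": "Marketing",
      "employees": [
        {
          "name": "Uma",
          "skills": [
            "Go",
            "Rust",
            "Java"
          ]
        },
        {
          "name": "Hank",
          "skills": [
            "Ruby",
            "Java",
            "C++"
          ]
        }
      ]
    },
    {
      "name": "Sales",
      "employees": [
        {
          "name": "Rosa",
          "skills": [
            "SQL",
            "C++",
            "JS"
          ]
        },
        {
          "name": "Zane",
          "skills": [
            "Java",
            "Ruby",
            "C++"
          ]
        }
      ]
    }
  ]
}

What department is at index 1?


Path: departments[1].name
Value: Sales

ANSWER: Sales


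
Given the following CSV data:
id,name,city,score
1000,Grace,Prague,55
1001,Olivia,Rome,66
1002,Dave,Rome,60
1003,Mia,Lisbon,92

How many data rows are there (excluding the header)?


Counting rows (excluding header):
Header: id,name,city,score
Data rows: 4

ANSWER: 4


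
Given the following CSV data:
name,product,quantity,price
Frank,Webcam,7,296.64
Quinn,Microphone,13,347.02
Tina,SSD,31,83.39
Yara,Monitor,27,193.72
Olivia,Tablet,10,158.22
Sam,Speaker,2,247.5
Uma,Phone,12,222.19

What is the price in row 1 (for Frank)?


Row 1: Frank
Column 'price' = 296.64

ANSWER: 296.64


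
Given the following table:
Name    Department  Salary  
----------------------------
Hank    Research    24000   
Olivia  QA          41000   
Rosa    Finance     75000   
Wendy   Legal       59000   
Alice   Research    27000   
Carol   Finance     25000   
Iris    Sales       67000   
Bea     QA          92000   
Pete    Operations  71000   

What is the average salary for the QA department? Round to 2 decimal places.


QA department members:
  Olivia: 41000
  Bea: 92000
Sum = 133000
Count = 2
Average = 133000 / 2 = 66500.00

ANSWER: 66500.00


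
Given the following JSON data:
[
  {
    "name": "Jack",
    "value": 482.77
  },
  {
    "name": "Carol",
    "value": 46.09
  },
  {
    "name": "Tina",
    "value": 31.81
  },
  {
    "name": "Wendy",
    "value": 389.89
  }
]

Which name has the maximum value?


Comparing values:
  Jack: 482.77
  Carol: 46.09
  Tina: 31.81
  Wendy: 389.89
Maximum: Jack (482.77)

ANSWER: Jack


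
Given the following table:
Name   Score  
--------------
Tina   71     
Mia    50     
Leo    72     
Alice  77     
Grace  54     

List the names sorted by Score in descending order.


Sorting by Score (descending):
  Alice: 77
  Leo: 72
  Tina: 71
  Grace: 54
  Mia: 50


ANSWER: Alice, Leo, Tina, Grace, Mia


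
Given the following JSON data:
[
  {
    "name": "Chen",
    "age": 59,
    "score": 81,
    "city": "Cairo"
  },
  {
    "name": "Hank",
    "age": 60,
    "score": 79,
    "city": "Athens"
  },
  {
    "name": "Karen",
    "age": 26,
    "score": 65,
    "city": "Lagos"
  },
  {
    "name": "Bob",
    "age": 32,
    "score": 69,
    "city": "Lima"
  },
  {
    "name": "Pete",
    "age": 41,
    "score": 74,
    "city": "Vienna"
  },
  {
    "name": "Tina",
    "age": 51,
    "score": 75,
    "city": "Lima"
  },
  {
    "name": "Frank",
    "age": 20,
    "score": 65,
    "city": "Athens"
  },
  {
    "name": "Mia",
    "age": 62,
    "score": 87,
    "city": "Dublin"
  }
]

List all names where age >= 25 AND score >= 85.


Checking both conditions:
  Chen (age=59, score=81) -> no
  Hank (age=60, score=79) -> no
  Karen (age=26, score=65) -> no
  Bob (age=32, score=69) -> no
  Pete (age=41, score=74) -> no
  Tina (age=51, score=75) -> no
  Frank (age=20, score=65) -> no
  Mia (age=62, score=87) -> YES


ANSWER: Mia


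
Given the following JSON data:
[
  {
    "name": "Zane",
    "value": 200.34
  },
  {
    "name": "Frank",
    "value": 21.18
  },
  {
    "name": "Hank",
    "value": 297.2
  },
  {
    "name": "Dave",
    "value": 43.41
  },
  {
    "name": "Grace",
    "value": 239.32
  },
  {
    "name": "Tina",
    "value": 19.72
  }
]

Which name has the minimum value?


Comparing values:
  Zane: 200.34
  Frank: 21.18
  Hank: 297.2
  Dave: 43.41
  Grace: 239.32
  Tina: 19.72
Minimum: Tina (19.72)

ANSWER: Tina


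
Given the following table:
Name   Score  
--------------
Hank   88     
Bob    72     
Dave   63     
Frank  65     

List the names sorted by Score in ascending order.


Sorting by Score (ascending):
  Dave: 63
  Frank: 65
  Bob: 72
  Hank: 88


ANSWER: Dave, Frank, Bob, Hank


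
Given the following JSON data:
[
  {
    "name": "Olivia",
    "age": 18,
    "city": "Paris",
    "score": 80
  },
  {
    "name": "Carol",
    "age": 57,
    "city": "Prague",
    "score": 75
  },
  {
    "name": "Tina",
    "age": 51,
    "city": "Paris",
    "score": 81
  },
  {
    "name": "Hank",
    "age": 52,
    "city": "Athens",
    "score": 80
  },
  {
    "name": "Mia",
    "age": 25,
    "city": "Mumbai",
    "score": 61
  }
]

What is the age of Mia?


Looking up record where name = Mia
Record index: 4
Field 'age' = 25

ANSWER: 25


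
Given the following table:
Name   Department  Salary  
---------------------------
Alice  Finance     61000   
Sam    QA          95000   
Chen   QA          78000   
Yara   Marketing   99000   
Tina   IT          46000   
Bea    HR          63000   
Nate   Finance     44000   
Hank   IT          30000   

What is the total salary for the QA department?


QA department members:
  Sam: 95000
  Chen: 78000
Total = 95000 + 78000 = 173000

ANSWER: 173000


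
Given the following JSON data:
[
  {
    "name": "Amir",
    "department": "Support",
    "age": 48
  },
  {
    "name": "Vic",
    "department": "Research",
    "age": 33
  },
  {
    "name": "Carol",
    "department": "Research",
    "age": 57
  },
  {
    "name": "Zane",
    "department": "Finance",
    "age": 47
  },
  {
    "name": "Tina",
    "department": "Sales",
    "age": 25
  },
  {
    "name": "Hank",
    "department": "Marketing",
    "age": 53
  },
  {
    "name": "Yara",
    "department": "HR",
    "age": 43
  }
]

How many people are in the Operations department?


Scanning records for department = Operations
  No matches found
Count: 0

ANSWER: 0


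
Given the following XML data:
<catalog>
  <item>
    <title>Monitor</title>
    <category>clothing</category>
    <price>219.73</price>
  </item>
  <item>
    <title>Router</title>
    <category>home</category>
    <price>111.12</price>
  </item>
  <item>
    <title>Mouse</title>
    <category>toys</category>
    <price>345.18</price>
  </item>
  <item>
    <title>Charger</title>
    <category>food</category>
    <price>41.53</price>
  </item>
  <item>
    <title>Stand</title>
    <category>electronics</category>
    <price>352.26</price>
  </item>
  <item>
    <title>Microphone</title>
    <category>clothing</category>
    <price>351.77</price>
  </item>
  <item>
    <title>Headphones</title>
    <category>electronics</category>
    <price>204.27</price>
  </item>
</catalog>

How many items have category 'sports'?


Scanning <item> elements for <category>sports</category>:
Count: 0

ANSWER: 0


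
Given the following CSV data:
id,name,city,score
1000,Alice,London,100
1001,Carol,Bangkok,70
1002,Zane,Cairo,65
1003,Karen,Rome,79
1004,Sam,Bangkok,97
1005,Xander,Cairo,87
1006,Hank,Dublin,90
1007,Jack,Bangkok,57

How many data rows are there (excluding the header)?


Counting rows (excluding header):
Header: id,name,city,score
Data rows: 8

ANSWER: 8


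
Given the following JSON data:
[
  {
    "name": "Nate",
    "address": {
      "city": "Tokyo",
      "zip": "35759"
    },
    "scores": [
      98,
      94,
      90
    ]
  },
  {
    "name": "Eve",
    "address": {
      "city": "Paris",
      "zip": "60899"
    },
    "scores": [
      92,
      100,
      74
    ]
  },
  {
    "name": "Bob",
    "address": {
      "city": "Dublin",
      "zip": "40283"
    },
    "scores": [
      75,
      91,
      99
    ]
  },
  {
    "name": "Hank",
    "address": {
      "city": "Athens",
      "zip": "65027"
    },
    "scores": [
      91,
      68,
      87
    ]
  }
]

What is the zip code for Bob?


Path: records[2].address.zip
Value: 40283

ANSWER: 40283


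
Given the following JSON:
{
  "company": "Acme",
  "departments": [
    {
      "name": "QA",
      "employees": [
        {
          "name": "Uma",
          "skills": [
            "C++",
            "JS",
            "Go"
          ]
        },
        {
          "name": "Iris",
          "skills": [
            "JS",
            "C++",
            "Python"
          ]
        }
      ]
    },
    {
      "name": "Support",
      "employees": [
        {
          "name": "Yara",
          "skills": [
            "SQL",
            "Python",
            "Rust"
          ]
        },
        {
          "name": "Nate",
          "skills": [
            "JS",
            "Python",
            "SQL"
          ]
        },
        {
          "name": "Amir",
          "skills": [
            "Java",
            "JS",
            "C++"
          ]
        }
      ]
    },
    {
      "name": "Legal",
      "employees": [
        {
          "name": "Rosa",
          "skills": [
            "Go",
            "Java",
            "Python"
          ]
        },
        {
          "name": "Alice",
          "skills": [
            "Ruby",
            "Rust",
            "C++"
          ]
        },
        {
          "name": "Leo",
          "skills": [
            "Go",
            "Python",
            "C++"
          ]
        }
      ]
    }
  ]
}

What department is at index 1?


Path: departments[1].name
Value: Support

ANSWER: Support


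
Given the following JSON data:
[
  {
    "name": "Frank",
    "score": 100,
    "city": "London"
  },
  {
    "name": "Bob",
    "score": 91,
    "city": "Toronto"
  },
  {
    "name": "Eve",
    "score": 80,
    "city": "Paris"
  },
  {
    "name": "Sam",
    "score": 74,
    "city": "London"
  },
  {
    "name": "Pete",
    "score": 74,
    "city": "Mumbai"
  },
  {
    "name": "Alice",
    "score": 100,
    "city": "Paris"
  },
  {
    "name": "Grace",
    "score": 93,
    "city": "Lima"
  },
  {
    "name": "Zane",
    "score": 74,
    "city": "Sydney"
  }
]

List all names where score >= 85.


Filtering records where score >= 85:
  Frank (score=100) -> YES
  Bob (score=91) -> YES
  Eve (score=80) -> no
  Sam (score=74) -> no
  Pete (score=74) -> no
  Alice (score=100) -> YES
  Grace (score=93) -> YES
  Zane (score=74) -> no


ANSWER: Frank, Bob, Alice, Grace


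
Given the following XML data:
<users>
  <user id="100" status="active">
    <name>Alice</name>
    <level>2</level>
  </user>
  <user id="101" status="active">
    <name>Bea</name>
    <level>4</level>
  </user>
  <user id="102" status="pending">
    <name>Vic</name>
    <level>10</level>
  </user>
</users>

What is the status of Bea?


Finding user with name = Bea
user id="101" status="active"

ANSWER: active


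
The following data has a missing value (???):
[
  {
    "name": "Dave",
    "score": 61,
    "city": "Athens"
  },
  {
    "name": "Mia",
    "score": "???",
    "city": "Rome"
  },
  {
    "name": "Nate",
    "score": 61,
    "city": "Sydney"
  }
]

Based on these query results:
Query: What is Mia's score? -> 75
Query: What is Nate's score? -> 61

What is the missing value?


The missing value is Mia's score
From query: Mia's score = 75

ANSWER: 75


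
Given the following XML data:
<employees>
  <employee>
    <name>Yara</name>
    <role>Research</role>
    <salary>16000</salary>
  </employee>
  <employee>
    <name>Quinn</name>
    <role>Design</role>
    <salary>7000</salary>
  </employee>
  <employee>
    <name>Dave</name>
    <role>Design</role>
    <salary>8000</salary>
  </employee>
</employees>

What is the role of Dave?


Searching for <employee> with <name>Dave</name>
Found at position 3
<role>Design</role>

ANSWER: Design


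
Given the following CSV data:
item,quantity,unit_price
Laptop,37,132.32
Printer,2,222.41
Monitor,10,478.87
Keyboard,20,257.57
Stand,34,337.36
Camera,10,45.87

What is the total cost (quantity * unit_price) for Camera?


Row: Camera
quantity = 10
unit_price = 45.87
total = 10 * 45.87 = 458.7

ANSWER: 458.7


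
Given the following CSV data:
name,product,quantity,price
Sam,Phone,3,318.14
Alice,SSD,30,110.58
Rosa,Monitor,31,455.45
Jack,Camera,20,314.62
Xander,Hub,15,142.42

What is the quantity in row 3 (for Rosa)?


Row 3: Rosa
Column 'quantity' = 31

ANSWER: 31


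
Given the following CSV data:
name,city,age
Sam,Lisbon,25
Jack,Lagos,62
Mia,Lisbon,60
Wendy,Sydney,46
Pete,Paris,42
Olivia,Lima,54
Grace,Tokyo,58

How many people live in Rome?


Scanning city column for 'Rome':
Total matches: 0

ANSWER: 0


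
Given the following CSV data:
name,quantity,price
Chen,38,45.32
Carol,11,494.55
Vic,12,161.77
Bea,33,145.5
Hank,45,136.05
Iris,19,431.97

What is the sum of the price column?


Values in 'price' column:
  Row 1: 45.32
  Row 2: 494.55
  Row 3: 161.77
  Row 4: 145.5
  Row 5: 136.05
  Row 6: 431.97
Sum = 45.32 + 494.55 + 161.77 + 145.5 + 136.05 + 431.97 = 1415.16

ANSWER: 1415.16


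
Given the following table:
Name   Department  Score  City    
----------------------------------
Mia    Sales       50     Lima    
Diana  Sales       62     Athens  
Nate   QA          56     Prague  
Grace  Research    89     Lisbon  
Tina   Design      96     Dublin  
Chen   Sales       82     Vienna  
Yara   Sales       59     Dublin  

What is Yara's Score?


Row 7: Yara
Score = 59

ANSWER: 59


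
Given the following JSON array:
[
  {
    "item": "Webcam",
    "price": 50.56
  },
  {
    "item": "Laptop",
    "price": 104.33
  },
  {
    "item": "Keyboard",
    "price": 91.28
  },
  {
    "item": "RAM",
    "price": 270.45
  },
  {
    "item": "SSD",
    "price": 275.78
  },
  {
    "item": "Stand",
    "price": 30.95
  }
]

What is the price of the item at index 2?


Array index 2 -> Keyboard
price = 91.28

ANSWER: 91.28


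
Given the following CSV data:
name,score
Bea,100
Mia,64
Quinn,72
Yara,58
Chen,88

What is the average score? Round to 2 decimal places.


Scores: 100, 64, 72, 58, 88
Sum = 382
Count = 5
Average = 382 / 5 = 76.40

ANSWER: 76.40


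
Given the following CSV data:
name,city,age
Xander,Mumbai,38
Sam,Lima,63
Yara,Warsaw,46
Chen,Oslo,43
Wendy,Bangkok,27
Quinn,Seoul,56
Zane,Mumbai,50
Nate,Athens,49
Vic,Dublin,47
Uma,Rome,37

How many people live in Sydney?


Scanning city column for 'Sydney':
Total matches: 0

ANSWER: 0


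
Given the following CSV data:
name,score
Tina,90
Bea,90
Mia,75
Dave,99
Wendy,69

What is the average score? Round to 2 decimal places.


Scores: 90, 90, 75, 99, 69
Sum = 423
Count = 5
Average = 423 / 5 = 84.60

ANSWER: 84.60


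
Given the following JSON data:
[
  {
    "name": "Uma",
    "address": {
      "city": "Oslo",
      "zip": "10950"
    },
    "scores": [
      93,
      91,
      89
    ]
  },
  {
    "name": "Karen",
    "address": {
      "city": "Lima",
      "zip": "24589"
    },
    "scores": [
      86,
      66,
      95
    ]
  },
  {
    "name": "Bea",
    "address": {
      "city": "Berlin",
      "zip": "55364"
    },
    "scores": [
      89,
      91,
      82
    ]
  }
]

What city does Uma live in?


Path: records[0].address.city
Value: Oslo

ANSWER: Oslo


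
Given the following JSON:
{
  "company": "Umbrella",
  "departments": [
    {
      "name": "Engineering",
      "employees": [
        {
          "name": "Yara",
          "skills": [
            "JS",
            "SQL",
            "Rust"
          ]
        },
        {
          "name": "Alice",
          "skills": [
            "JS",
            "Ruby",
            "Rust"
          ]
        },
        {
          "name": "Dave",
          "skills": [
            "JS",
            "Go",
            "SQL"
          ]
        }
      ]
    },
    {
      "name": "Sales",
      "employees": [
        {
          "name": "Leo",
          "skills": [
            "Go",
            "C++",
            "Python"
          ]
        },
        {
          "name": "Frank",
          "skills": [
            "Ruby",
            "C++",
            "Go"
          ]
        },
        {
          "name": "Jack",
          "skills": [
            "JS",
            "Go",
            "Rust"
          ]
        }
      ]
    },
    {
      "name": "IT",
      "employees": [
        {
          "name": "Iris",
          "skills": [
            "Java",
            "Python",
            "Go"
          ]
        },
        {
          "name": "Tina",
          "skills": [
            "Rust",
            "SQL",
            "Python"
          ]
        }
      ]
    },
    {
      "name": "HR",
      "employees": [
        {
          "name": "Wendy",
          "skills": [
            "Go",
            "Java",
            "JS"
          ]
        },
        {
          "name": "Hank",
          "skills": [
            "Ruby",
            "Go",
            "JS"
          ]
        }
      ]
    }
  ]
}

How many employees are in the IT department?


Path: departments[2].employees
Count: 2

ANSWER: 2


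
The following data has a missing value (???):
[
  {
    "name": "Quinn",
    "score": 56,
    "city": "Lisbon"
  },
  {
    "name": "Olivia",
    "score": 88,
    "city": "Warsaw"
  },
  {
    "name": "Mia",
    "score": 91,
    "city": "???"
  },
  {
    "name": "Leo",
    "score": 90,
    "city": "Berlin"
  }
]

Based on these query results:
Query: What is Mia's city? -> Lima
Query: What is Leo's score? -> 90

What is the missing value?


The missing value is Mia's city
From query: Mia's city = Lima

ANSWER: Lima


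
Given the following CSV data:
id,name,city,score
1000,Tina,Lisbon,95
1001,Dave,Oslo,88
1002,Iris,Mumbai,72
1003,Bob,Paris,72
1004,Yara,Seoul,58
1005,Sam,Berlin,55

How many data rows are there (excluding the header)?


Counting rows (excluding header):
Header: id,name,city,score
Data rows: 6

ANSWER: 6


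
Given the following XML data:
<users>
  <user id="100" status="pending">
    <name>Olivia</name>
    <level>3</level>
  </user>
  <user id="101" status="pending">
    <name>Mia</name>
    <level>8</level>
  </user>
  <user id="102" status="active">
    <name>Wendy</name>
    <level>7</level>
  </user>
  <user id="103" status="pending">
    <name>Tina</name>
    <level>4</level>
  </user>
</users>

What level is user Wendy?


Finding user: Wendy
<level>7</level>

ANSWER: 7


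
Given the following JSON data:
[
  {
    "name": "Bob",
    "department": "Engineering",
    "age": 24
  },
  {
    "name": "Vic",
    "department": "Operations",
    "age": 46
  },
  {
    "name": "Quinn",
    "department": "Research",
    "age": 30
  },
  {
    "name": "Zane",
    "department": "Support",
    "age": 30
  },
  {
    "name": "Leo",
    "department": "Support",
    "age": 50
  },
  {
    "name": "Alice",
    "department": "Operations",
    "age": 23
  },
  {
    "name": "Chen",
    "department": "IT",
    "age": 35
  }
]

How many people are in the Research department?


Scanning records for department = Research
  Record 2: Quinn
Count: 1

ANSWER: 1


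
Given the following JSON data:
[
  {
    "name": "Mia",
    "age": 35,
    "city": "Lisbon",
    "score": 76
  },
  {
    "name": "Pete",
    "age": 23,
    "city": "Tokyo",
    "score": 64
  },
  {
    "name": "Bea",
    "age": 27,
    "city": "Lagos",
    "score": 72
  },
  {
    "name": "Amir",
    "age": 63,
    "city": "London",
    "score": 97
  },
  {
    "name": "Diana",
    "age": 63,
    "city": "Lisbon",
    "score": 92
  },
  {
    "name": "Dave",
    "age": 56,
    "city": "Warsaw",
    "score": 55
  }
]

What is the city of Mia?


Looking up record where name = Mia
Record index: 0
Field 'city' = Lisbon

ANSWER: Lisbon


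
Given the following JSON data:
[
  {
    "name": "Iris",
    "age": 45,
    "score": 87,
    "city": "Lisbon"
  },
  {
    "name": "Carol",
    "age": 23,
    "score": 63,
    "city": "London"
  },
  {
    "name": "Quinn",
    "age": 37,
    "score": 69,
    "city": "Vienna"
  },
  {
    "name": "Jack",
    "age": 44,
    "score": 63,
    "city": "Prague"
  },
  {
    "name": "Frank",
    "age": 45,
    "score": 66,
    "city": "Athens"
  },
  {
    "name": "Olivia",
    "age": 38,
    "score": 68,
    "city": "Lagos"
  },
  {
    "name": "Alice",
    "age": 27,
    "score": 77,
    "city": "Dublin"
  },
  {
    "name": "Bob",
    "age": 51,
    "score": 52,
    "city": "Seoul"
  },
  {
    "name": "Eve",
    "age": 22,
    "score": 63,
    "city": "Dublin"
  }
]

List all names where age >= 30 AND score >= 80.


Checking both conditions:
  Iris (age=45, score=87) -> YES
  Carol (age=23, score=63) -> no
  Quinn (age=37, score=69) -> no
  Jack (age=44, score=63) -> no
  Frank (age=45, score=66) -> no
  Olivia (age=38, score=68) -> no
  Alice (age=27, score=77) -> no
  Bob (age=51, score=52) -> no
  Eve (age=22, score=63) -> no


ANSWER: Iris


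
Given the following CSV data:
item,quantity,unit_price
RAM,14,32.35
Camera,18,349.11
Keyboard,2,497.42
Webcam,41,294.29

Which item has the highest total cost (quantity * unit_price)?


Computing row totals:
  RAM: 452.9
  Camera: 6283.98
  Keyboard: 994.84
  Webcam: 12065.89
Maximum: Webcam (12065.89)

ANSWER: Webcam


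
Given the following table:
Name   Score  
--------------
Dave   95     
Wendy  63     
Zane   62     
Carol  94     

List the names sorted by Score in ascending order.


Sorting by Score (ascending):
  Zane: 62
  Wendy: 63
  Carol: 94
  Dave: 95


ANSWER: Zane, Wendy, Carol, Dave


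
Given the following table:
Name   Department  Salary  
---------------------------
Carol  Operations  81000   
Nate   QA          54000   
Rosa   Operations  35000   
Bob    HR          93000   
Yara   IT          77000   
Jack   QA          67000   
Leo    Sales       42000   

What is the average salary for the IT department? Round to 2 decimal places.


IT department members:
  Yara: 77000
Sum = 77000
Count = 1
Average = 77000 / 1 = 77000.00

ANSWER: 77000.00


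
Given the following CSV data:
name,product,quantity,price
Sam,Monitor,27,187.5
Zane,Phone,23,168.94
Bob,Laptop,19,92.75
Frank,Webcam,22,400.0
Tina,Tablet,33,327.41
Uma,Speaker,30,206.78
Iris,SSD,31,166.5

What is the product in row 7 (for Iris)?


Row 7: Iris
Column 'product' = SSD

ANSWER: SSD


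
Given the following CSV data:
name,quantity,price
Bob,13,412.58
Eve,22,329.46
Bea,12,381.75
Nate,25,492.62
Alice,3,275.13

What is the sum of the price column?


Values in 'price' column:
  Row 1: 412.58
  Row 2: 329.46
  Row 3: 381.75
  Row 4: 492.62
  Row 5: 275.13
Sum = 412.58 + 329.46 + 381.75 + 492.62 + 275.13 = 1891.54

ANSWER: 1891.54


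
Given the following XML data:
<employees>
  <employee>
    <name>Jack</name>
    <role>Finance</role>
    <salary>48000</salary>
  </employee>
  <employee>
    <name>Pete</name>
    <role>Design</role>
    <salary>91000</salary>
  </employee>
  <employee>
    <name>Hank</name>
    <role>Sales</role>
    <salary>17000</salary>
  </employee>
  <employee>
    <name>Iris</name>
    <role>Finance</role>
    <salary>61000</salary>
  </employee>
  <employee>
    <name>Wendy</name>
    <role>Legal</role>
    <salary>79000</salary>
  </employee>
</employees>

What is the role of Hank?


Searching for <employee> with <name>Hank</name>
Found at position 3
<role>Sales</role>

ANSWER: Sales


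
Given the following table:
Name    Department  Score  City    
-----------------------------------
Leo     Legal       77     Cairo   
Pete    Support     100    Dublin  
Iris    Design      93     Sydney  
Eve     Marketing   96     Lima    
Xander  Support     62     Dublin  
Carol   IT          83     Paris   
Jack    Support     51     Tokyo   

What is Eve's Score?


Row 4: Eve
Score = 96

ANSWER: 96


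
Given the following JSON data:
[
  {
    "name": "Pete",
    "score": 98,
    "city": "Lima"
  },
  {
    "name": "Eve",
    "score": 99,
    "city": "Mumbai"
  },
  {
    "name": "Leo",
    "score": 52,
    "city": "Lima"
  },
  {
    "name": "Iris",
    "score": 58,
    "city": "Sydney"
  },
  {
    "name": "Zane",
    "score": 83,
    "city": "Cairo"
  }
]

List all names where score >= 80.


Filtering records where score >= 80:
  Pete (score=98) -> YES
  Eve (score=99) -> YES
  Leo (score=52) -> no
  Iris (score=58) -> no
  Zane (score=83) -> YES


ANSWER: Pete, Eve, Zane


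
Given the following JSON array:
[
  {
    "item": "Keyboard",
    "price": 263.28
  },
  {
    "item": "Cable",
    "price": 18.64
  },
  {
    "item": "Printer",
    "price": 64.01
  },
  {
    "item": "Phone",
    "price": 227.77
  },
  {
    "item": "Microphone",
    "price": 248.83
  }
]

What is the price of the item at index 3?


Array index 3 -> Phone
price = 227.77

ANSWER: 227.77


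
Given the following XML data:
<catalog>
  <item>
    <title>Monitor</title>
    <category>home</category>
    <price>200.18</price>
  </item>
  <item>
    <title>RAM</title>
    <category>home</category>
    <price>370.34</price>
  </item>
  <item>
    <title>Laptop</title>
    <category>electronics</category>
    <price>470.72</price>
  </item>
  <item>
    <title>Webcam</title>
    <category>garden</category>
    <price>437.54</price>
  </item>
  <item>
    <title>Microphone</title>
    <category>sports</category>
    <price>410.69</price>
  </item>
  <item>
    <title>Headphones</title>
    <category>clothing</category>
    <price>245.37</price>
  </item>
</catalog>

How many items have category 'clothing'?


Scanning <item> elements for <category>clothing</category>:
  Item 6: Headphones -> MATCH
Count: 1

ANSWER: 1


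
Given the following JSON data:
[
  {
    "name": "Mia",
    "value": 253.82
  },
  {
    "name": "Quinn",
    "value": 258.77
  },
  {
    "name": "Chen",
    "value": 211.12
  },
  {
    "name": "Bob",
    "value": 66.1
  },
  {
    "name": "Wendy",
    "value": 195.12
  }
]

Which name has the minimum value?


Comparing values:
  Mia: 253.82
  Quinn: 258.77
  Chen: 211.12
  Bob: 66.1
  Wendy: 195.12
Minimum: Bob (66.1)

ANSWER: Bob


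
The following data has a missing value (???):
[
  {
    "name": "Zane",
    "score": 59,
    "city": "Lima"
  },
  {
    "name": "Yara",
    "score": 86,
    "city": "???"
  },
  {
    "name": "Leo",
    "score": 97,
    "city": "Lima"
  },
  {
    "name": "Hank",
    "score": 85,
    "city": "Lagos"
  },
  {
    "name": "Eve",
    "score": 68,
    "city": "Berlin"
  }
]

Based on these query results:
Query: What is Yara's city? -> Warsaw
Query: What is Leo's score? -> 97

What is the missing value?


The missing value is Yara's city
From query: Yara's city = Warsaw

ANSWER: Warsaw


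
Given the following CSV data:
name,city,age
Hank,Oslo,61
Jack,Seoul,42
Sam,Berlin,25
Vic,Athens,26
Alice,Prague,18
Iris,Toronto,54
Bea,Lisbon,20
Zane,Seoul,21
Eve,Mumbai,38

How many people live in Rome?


Scanning city column for 'Rome':
Total matches: 0

ANSWER: 0


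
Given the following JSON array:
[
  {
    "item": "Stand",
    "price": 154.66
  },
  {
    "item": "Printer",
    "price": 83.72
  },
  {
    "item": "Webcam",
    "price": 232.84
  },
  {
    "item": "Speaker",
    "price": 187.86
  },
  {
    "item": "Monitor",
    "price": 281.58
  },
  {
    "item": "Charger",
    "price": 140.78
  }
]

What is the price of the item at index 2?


Array index 2 -> Webcam
price = 232.84

ANSWER: 232.84


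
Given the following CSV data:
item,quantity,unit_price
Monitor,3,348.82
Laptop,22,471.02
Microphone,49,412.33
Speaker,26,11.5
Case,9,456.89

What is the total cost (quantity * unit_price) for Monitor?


Row: Monitor
quantity = 3
unit_price = 348.82
total = 3 * 348.82 = 1046.46

ANSWER: 1046.46


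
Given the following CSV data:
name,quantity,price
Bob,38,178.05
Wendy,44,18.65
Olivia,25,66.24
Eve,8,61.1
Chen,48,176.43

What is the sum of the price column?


Values in 'price' column:
  Row 1: 178.05
  Row 2: 18.65
  Row 3: 66.24
  Row 4: 61.1
  Row 5: 176.43
Sum = 178.05 + 18.65 + 66.24 + 61.1 + 176.43 = 500.47

ANSWER: 500.47


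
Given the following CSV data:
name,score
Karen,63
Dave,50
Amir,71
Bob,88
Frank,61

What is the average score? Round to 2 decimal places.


Scores: 63, 50, 71, 88, 61
Sum = 333
Count = 5
Average = 333 / 5 = 66.60

ANSWER: 66.60


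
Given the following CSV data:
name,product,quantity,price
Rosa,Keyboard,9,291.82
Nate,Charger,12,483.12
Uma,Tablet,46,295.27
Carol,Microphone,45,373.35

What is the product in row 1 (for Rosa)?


Row 1: Rosa
Column 'product' = Keyboard

ANSWER: Keyboard


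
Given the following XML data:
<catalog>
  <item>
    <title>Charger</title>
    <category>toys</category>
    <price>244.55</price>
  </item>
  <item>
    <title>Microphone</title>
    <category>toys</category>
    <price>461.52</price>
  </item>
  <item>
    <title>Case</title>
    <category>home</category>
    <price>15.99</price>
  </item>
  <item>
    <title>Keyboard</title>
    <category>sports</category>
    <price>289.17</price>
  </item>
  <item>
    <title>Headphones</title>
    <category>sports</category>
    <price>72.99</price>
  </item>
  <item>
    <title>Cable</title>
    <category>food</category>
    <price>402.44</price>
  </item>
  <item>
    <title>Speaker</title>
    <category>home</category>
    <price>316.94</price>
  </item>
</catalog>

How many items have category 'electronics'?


Scanning <item> elements for <category>electronics</category>:
Count: 0

ANSWER: 0


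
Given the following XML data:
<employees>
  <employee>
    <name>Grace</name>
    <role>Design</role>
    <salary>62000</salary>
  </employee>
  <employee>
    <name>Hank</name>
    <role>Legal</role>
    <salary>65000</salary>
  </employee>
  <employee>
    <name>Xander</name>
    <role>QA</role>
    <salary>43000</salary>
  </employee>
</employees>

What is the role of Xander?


Searching for <employee> with <name>Xander</name>
Found at position 3
<role>QA</role>

ANSWER: QA


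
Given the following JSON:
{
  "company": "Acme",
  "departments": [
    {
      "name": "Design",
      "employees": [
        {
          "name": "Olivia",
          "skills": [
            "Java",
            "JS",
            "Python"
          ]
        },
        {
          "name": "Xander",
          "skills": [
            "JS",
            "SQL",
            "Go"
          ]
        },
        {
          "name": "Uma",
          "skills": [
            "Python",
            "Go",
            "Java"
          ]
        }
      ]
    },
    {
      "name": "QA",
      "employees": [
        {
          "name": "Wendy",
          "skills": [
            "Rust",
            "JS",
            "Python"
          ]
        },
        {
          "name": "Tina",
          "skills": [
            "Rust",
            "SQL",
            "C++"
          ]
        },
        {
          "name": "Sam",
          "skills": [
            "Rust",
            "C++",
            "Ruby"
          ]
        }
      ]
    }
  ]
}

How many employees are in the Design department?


Path: departments[0].employees
Count: 3

ANSWER: 3
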